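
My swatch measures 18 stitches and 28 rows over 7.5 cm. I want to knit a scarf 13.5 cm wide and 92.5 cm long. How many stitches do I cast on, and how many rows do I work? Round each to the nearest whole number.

Stitch gauge = 18/7.5 = 2.4 sts/cm; 13.5 × 2.4 = 32.40 → 32 sts.
Row gauge = 28/7.5 = 3.733 rows/cm; 92.5 × 3.733 = 345.33 → 345 rows.

Cast on 32 stitches and work 345 rows.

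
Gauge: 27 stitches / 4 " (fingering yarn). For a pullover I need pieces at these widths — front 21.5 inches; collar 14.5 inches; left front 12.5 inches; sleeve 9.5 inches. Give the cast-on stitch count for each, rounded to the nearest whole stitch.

Rate = 27/4 = 6.75 sts per in.
front: 21.5 × 6.75 = 145.12 → 145.
collar: 14.5 × 6.75 = 97.88 → 98.
left front: 12.5 × 6.75 = 84.38 → 84.
sleeve: 9.5 × 6.75 = 64.12 → 64.

front 145; collar 98; left front 84; sleeve 64.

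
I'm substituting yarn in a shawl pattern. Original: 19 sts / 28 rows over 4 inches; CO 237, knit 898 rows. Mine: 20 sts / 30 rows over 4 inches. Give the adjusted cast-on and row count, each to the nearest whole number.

Stitches: 237 × 20/19 = 249.47 → 249.
Rows: 898 × 30/28 = 962.14 → 962.

Cast on 249 stitches; work 962 rows.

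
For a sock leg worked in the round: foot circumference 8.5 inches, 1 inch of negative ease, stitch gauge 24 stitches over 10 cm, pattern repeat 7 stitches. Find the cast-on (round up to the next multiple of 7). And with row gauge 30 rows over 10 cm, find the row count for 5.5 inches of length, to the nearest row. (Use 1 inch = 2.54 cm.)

Finished = 8.5 − 1 = 7.5 inches.
7.5 inches × 2.54 = 19.05 cm.
24/10 = 2.4 sts per cm; 19.05 × 2.4 = 45.72 sts.
Next multiple of 7 → 49.
5.5 inches = 13.97 cm; × 3 = 41.91 → 42 rows.

Cast on 49 stitches; work 42 rows.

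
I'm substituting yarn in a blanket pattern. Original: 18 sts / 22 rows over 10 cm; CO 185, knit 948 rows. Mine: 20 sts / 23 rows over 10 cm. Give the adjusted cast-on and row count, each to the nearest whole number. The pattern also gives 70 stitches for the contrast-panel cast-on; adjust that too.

Stitches: 185 × 20/18 = 205.56 → 206.
Rows: 948 × 23/22 = 991.09 → 991.
contrast-panel cast-on: 70 × 20/18 = 77.78 → 78.

Cast on 206 stitches; work 991 rows; contrast-panel cast-on 78 stitches.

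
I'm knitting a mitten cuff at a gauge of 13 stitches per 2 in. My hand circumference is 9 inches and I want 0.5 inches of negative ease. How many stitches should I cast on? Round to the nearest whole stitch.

Finished = 9 − 0.5 = 8.5 in.
13 / 2 = 6.5 sts per inch.
8.50 × 6.5 = 55.25 sts.
→ 55 sts.

55 stitches.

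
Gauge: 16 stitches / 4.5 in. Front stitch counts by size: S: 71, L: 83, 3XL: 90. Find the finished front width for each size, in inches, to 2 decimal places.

16/4.5 = 3.556 sts per in.
S: 71 / 3.556 = 19.969 → 19.97 in.
L: 83 / 3.556 = 23.344 → 23.34 in.
3XL: 90 / 3.556 = 25.312 → 25.31 in.

S 19.97 inches; L 23.34 inches; 3XL 25.31 inches.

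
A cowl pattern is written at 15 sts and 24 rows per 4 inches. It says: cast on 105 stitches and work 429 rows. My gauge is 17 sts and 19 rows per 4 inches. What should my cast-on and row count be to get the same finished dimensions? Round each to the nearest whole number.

Stitches: 105 × 17/15 = 119.00 → 119.
Rows: 429 × 19/24 = 339.62 → 340.

Cast on 119 stitches; work 340 rows.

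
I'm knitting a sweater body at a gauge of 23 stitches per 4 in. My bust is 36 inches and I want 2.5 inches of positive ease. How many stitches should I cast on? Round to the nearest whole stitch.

Finished = 36 + 2.5 = 38.5 in.
23 / 4 = 5.75 sts per inch.
38.50 × 5.75 = 221.38 sts.
→ 221 sts.

221 stitches.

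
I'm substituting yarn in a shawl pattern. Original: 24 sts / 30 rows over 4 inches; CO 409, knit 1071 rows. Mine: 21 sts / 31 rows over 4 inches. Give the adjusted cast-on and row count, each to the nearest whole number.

Cast on 358 stitches; work 1107 rows.

Stitches: 409 × 21/24 = 357.88 → 358.
Rows: 1071 × 31/30 = 1106.70 → 1107.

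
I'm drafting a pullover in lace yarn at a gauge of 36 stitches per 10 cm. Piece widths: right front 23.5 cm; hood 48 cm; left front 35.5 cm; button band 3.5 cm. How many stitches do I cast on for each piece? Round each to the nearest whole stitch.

right front 85; hood 173; left front 128; button band 13.

Rate = 36/10 = 3.6 sts per cm.
right front: 23.5 × 3.6 = 84.60 → 85.
hood: 48 × 3.6 = 172.80 → 173.
left front: 35.5 × 3.6 = 127.80 → 128.
button band: 3.5 × 3.6 = 12.60 → 13.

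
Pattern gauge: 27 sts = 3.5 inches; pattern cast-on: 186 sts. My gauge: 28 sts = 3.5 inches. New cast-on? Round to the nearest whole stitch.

Scale factor = 28 / 27 = 1.037.
186 × 28 / 27 = 192.89 sts.
→ 193 sts.

193 stitches.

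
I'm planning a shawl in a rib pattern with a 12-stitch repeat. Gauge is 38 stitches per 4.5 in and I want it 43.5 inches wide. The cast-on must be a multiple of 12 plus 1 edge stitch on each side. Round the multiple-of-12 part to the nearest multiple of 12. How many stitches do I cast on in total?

Cast on 362 stitches.

38 / 4.5 = 8.444 sts per inch.
43.5 × 8.444 = 367.33 sts.
Less 2 edge sts → 365.33 for the repeat.
Nearest multiple of 12: 360.
Add back 2 edge sts → 362.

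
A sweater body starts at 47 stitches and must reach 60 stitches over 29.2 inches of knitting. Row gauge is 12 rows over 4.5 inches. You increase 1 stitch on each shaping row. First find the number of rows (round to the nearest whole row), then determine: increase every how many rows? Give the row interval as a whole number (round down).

Rows = 29.2 × 2.667 = 77.9 → 78 rows.
Stitches to add: 13 → 13 shaping rows (at 1 st each).
78 / 13 = 6.00 → every 6 rows.

Increase every 6th row.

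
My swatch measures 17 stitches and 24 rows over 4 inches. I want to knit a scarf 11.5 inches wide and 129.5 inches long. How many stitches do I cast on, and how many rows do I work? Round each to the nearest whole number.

Cast on 49 stitches and work 777 rows.

Stitch gauge = 17/4 = 4.25 sts/in; 11.5 × 4.25 = 48.88 → 49 sts.
Row gauge = 24/4 = 6 rows/in; 129.5 × 6 = 777.00 → 777 rows.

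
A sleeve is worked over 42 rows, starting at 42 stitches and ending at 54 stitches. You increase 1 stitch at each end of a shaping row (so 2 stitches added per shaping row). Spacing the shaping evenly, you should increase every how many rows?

Stitches to add: |54 − 42| = 12.
Shaping rows needed: 12 / 2 = 6.
42 rows / 6 = every 7 rows.

Increase every 7th row.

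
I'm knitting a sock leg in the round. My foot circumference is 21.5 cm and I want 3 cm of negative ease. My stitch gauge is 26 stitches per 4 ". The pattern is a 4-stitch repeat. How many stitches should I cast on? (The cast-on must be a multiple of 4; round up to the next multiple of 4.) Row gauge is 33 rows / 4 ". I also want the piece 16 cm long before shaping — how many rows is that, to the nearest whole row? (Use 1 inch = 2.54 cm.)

Cast on 48 stitches; work 52 rows.

Finished = 21.5 − 3 = 18.5 cm.
18.5 cm × 1/2.54 = 7.28 inches.
26/4 = 6.5 sts per in; 7.28 × 6.5 = 47.34 sts.
Next multiple of 4 → 48.
16 cm = 6.30 inches; × 8.25 = 51.97 → 52 rows.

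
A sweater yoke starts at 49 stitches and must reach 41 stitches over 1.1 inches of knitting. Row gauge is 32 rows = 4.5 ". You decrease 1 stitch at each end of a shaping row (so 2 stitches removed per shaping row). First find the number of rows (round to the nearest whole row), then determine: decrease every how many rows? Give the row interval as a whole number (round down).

Decrease every 2nd row.

Rows = 1.1 × 7.111 = 7.8 → 8 rows.
Stitches to remove: 8 → 4 shaping rows (at 2 st each).
8 / 4 = 2.00 → every 2 rows.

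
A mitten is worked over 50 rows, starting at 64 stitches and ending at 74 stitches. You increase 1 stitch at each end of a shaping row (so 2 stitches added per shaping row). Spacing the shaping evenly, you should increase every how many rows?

Stitches to add: |74 − 64| = 10.
Shaping rows needed: 10 / 2 = 5.
50 rows / 5 = every 10 rows.

Increase every 10th row.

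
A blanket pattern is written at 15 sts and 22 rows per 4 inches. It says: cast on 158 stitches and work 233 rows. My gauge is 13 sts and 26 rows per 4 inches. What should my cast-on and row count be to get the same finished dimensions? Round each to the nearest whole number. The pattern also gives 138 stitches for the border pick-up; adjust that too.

Stitches: 158 × 13/15 = 136.93 → 137.
Rows: 233 × 26/22 = 275.36 → 275.
border pick-up: 138 × 13/15 = 119.60 → 120.

Cast on 137 stitches; work 275 rows; border pick-up 120 stitches.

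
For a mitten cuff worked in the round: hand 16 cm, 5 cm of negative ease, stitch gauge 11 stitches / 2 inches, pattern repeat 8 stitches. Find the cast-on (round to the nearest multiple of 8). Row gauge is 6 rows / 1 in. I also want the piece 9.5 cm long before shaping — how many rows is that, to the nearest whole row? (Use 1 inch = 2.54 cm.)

Cast on 24 stitches; work 22 rows.

Finished = 16 − 5 = 11 cm.
11 cm × 1/2.54 = 4.33 inches.
11/2 = 5.5 sts per in; 4.33 × 5.5 = 23.82 sts.
Nearest multiple of 8 → 24.
9.5 cm = 3.74 inches; × 6 = 22.44 → 22 rows.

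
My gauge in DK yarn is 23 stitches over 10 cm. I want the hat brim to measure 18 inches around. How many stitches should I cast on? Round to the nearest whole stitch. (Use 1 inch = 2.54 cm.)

105 stitches.

18 in = 45.72 cm.
23 stitches / 10 cm = 2.3 stitches per cm.
45.72 × 2.3 = 105.16 stitches.
Round to nearest → 105.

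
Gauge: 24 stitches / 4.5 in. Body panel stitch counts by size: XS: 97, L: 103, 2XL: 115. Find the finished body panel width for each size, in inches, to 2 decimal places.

XS 18.19 inches; L 19.31 inches; 2XL 21.56 inches.

24/4.5 = 5.333 sts per in.
XS: 97 / 5.333 = 18.188 → 18.19 in.
L: 103 / 5.333 = 19.312 → 19.31 in.
2XL: 115 / 5.333 = 21.562 → 21.56 in.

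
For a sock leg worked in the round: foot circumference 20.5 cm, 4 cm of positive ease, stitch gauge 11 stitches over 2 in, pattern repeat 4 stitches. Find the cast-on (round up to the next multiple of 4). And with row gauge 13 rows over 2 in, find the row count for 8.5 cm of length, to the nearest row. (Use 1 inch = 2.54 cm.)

Finished = 20.5 + 4 = 24.5 cm.
24.5 cm × 1/2.54 = 9.65 inches.
11/2 = 5.5 sts per in; 9.65 × 5.5 = 53.05 sts.
Next multiple of 4 → 56.
8.5 cm = 3.35 inches; × 6.5 = 21.75 → 22 rows.

Cast on 56 stitches; work 22 rows.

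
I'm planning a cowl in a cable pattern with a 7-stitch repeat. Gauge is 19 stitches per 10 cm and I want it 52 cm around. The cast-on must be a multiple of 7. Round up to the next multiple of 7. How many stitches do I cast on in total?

19 / 10 = 1.9 sts per cm.
52 × 1.9 = 98.80 sts.
Next multiple of 7: 105.

Cast on 105 stitches.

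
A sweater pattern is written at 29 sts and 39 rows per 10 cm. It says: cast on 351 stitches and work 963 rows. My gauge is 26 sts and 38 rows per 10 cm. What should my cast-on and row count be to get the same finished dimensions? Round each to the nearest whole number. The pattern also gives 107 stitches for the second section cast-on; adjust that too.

Stitches: 351 × 26/29 = 314.69 → 315.
Rows: 963 × 38/39 = 938.31 → 938.
second section cast-on: 107 × 26/29 = 95.93 → 96.

Cast on 315 stitches; work 938 rows; second section cast-on 96 stitches.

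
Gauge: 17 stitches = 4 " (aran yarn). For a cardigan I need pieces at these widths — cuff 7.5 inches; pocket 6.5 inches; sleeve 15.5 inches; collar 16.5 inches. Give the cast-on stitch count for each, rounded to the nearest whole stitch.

cuff 32; pocket 28; sleeve 66; collar 70.

Rate = 17/4 = 4.25 sts per in.
cuff: 7.5 × 4.25 = 31.88 → 32.
pocket: 6.5 × 4.25 = 27.62 → 28.
sleeve: 15.5 × 4.25 = 65.88 → 66.
collar: 16.5 × 4.25 = 70.12 → 70.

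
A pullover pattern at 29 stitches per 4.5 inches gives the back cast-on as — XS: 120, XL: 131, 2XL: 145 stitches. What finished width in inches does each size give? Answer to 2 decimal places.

XS 18.62 inches; XL 20.33 inches; 2XL 22.50 inches.

29/4.5 = 6.444 sts per in.
XS: 120 / 6.444 = 18.621 → 18.62 in.
XL: 131 / 6.444 = 20.328 → 20.33 in.
2XL: 145 / 6.444 = 22.500 → 22.50 in.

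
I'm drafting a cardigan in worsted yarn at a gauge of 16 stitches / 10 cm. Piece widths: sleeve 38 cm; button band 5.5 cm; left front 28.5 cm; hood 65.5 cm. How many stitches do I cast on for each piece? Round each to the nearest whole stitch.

sleeve 61; button band 9; left front 46; hood 105.

Rate = 16/10 = 1.6 sts per cm.
sleeve: 38 × 1.6 = 60.80 → 61.
button band: 5.5 × 1.6 = 8.80 → 9.
left front: 28.5 × 1.6 = 45.60 → 46.
hood: 65.5 × 1.6 = 104.80 → 105.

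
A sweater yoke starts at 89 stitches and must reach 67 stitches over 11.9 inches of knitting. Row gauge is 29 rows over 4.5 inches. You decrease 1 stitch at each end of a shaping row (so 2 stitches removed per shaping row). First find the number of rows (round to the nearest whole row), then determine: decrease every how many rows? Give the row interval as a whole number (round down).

Decrease every 7th row.

Rows = 11.9 × 6.444 = 76.7 → 77 rows.
Stitches to remove: 22 → 11 shaping rows (at 2 st each).
77 / 11 = 7.00 → every 7 rows.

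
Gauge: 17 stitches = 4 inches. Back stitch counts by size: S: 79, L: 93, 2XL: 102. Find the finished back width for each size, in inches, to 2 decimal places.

17/4 = 4.25 sts per in.
S: 79 / 4.25 = 18.588 → 18.59 in.
L: 93 / 4.25 = 21.882 → 21.88 in.
2XL: 102 / 4.25 = 24.000 → 24.00 in.

S 18.59 inches; L 21.88 inches; 2XL 24.00 inches.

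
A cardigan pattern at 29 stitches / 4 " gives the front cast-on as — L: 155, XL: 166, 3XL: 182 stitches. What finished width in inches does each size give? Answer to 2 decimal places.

L 21.38 inches; XL 22.90 inches; 3XL 25.10 inches.

29/4 = 7.25 sts per in.
L: 155 / 7.25 = 21.379 → 21.38 in.
XL: 166 / 7.25 = 22.897 → 22.90 in.
3XL: 182 / 7.25 = 25.103 → 25.10 in.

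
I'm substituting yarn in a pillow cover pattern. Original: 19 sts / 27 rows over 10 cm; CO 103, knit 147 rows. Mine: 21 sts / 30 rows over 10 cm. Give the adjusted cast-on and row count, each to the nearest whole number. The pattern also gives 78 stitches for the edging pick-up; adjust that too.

Stitches: 103 × 21/19 = 113.84 → 114.
Rows: 147 × 30/27 = 163.33 → 163.
edging pick-up: 78 × 21/19 = 86.21 → 86.

Cast on 114 stitches; work 163 rows; edging pick-up 86 stitches.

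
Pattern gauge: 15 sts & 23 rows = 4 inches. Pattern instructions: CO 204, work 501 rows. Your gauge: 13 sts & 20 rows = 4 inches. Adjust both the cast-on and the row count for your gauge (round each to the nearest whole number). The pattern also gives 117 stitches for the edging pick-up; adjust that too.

Stitches: 204 × 13/15 = 176.80 → 177.
Rows: 501 × 20/23 = 435.65 → 436.
edging pick-up: 117 × 13/15 = 101.40 → 101.

Cast on 177 stitches; work 436 rows; edging pick-up 101 stitches.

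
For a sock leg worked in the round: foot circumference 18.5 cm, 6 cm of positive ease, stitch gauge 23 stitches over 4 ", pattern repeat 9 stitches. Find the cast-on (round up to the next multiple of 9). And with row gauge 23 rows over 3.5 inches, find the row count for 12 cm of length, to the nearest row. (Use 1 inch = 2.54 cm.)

Finished = 18.5 + 6 = 24.5 cm.
24.5 cm × 1/2.54 = 9.65 inches.
23/4 = 5.75 sts per in; 9.65 × 5.75 = 55.46 sts.
Next multiple of 9 → 63.
12 cm = 4.72 inches; × 6.571 = 31.05 → 31 rows.

Cast on 63 stitches; work 31 rows.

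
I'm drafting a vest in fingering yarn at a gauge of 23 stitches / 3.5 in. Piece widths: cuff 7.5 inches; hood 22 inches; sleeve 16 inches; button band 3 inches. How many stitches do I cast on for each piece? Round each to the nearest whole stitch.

Rate = 23/3.5 = 6.571 sts per in.
cuff: 7.5 × 6.571 = 49.29 → 49.
hood: 22 × 6.571 = 144.57 → 145.
sleeve: 16 × 6.571 = 105.14 → 105.
button band: 3 × 6.571 = 19.71 → 20.

cuff 49; hood 145; sleeve 105; button band 20.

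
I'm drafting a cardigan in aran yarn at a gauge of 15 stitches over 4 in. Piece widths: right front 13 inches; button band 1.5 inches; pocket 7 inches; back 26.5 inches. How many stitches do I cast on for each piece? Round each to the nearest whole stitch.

Rate = 15/4 = 3.75 sts per in.
right front: 13 × 3.75 = 48.75 → 49.
button band: 1.5 × 3.75 = 5.62 → 6.
pocket: 7 × 3.75 = 26.25 → 26.
back: 26.5 × 3.75 = 99.38 → 99.

right front 49; button band 6; pocket 26; back 99.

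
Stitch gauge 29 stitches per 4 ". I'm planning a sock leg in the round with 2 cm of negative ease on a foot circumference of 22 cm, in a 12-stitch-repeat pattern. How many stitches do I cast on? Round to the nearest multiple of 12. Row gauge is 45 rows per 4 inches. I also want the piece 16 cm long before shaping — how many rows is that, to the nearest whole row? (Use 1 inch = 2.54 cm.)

Finished = 22 − 2 = 20 cm.
20 cm × 1/2.54 = 7.87 inches.
29/4 = 7.25 sts per in; 7.87 × 7.25 = 57.09 sts.
Nearest multiple of 12 → 60.
16 cm = 6.30 inches; × 11.25 = 70.87 → 71 rows.

Cast on 60 stitches; work 71 rows.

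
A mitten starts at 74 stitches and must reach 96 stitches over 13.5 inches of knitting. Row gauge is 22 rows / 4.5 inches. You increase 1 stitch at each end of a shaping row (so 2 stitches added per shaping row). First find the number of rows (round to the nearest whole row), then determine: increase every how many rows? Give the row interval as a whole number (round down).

Increase every 6th row.

Rows = 13.5 × 4.889 = 66.0 → 66 rows.
Stitches to add: 22 → 11 shaping rows (at 2 st each).
66 / 11 = 6.00 → every 6 rows.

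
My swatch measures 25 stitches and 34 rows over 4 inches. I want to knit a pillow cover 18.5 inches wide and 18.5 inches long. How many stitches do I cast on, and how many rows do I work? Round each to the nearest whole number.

Cast on 116 stitches and work 157 rows.

Stitch gauge = 25/4 = 6.25 sts/in; 18.5 × 6.25 = 115.62 → 116 sts.
Row gauge = 34/4 = 8.5 rows/in; 18.5 × 8.5 = 157.25 → 157 rows.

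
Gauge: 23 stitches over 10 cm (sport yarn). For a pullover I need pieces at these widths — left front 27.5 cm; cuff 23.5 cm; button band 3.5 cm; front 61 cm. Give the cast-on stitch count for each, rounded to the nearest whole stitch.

Rate = 23/10 = 2.3 sts per cm.
left front: 27.5 × 2.3 = 63.25 → 63.
cuff: 23.5 × 2.3 = 54.05 → 54.
button band: 3.5 × 2.3 = 8.05 → 8.
front: 61 × 2.3 = 140.30 → 140.

left front 63; cuff 54; button band 8; front 140.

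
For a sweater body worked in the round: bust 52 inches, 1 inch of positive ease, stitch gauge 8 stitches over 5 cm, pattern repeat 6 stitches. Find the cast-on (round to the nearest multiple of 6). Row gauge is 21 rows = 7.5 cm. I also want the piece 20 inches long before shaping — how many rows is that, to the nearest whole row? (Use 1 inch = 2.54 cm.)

Finished = 52 + 1 = 53 inches.
53 inches × 2.54 = 134.62 cm.
8/5 = 1.6 sts per cm; 134.62 × 1.6 = 215.39 sts.
Nearest multiple of 6 → 216.
20 inches = 50.80 cm; × 2.8 = 142.24 → 142 rows.

Cast on 216 stitches; work 142 rows.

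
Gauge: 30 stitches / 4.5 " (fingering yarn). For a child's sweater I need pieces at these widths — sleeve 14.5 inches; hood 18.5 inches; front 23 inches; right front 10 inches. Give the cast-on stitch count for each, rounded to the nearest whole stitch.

Rate = 30/4.5 = 6.667 sts per in.
sleeve: 14.5 × 6.667 = 96.67 → 97.
hood: 18.5 × 6.667 = 123.33 → 123.
front: 23 × 6.667 = 153.33 → 153.
right front: 10 × 6.667 = 66.67 → 67.

sleeve 97; hood 123; front 153; right front 67.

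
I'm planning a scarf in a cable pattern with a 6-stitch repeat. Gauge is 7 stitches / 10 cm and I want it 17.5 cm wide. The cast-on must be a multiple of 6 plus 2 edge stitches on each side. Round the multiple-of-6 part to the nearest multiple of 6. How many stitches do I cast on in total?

7 / 10 = 0.7 sts per cm.
17.5 × 0.7 = 12.25 sts.
Less 4 edge sts → 8.25 for the repeat.
Nearest multiple of 6: 6.
Add back 4 edge sts → 10.

10 stitches.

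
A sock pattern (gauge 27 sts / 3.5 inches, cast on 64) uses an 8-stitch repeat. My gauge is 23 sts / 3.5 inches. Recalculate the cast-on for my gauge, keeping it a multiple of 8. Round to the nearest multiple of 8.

Cast on 56 stitches.

64 × 23 / 27 = 54.52.
Nearest multiple of 8: 56.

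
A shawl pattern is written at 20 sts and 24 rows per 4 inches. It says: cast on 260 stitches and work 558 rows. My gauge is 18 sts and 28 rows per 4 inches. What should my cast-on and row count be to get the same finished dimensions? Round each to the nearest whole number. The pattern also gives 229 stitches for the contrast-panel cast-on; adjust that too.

Cast on 234 stitches; work 651 rows; contrast-panel cast-on 206 stitches.

Stitches: 260 × 18/20 = 234.00 → 234.
Rows: 558 × 28/24 = 651.00 → 651.
contrast-panel cast-on: 229 × 18/20 = 206.10 → 206.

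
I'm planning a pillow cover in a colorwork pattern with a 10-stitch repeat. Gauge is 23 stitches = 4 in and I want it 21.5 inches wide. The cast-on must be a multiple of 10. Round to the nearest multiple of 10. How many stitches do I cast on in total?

23 / 4 = 5.75 sts per inch.
21.5 × 5.75 = 123.62 sts.
Nearest multiple of 10: 120.

CO 120 sts.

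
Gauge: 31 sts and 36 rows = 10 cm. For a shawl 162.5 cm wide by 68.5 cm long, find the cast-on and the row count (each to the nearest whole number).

Stitch gauge = 31/10 = 3.1 sts/cm; 162.5 × 3.1 = 503.75 → 504 sts.
Row gauge = 36/10 = 3.6 rows/cm; 68.5 × 3.6 = 246.60 → 247 rows.

Cast on 504 stitches and work 247 rows.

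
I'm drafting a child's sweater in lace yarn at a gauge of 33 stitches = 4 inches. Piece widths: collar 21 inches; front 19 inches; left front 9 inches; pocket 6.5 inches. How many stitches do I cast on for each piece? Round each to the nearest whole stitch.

Rate = 33/4 = 8.25 sts per in.
collar: 21 × 8.25 = 173.25 → 173.
front: 19 × 8.25 = 156.75 → 157.
left front: 9 × 8.25 = 74.25 → 74.
pocket: 6.5 × 8.25 = 53.62 → 54.

collar 173; front 157; left front 74; pocket 54.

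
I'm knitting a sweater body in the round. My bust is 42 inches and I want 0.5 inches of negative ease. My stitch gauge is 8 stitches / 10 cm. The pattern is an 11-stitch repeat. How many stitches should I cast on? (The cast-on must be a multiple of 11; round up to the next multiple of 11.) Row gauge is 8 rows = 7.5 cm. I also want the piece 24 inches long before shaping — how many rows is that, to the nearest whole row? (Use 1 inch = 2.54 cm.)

Finished = 42 − 0.5 = 41.5 inches.
41.5 inches × 2.54 = 105.41 cm.
8/10 = 0.8 sts per cm; 105.41 × 0.8 = 84.33 sts.
Next multiple of 11 → 88.
24 inches = 60.96 cm; × 1.067 = 65.02 → 65 rows.

Cast on 88 stitches; work 65 rows.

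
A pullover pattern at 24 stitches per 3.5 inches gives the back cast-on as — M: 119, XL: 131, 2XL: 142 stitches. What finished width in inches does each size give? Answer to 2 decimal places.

24/3.5 = 6.857 sts per in.
M: 119 / 6.857 = 17.354 → 17.35 in.
XL: 131 / 6.857 = 19.104 → 19.10 in.
2XL: 142 / 6.857 = 20.708 → 20.71 in.

M 17.35 inches; XL 19.10 inches; 2XL 20.71 inches.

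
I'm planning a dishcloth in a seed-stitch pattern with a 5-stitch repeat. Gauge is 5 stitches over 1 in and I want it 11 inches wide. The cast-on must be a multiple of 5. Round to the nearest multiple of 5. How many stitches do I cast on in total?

55 stitches.

5 / 1 = 5 sts per inch.
11 × 5 = 55.00 sts.
Nearest multiple of 5: 55.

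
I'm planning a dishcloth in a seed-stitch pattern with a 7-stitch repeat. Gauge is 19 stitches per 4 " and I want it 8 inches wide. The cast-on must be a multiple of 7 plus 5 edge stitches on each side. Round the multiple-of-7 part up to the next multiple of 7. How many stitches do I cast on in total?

19 / 4 = 4.75 sts per inch.
8 × 4.75 = 38.00 sts.
Less 10 edge sts → 28.00 for the repeat.
Next multiple of 7: 28.
Add back 10 edge sts → 38.

CO 38 sts.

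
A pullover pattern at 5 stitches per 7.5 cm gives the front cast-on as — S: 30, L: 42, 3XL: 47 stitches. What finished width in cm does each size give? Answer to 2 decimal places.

5/7.5 = 0.667 sts per cm.
S: 30 / 0.667 = 45.000 → 45.00 cm.
L: 42 / 0.667 = 63.000 → 63.00 cm.
3XL: 47 / 0.667 = 70.500 → 70.50 cm.

S 45.00 cm; L 63.00 cm; 3XL 70.50 cm.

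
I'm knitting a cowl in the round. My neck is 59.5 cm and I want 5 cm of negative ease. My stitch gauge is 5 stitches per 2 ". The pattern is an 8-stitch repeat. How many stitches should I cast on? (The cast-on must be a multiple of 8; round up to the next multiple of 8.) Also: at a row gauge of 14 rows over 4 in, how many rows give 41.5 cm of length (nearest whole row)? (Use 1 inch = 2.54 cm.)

Cast on 56 stitches; work 57 rows.

Finished = 59.5 − 5 = 54.5 cm.
54.5 cm × 1/2.54 = 21.46 inches.
5/2 = 2.5 sts per in; 21.46 × 2.5 = 53.64 sts.
Next multiple of 8 → 56.
41.5 cm = 16.34 inches; × 3.5 = 57.19 → 57 rows.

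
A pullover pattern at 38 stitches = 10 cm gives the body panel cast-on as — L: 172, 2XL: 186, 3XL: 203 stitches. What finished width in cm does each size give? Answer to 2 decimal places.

38/10 = 3.8 sts per cm.
L: 172 / 3.8 = 45.263 → 45.26 cm.
2XL: 186 / 3.8 = 48.947 → 48.95 cm.
3XL: 203 / 3.8 = 53.421 → 53.42 cm.

L 45.26 cm; 2XL 48.95 cm; 3XL 53.42 cm.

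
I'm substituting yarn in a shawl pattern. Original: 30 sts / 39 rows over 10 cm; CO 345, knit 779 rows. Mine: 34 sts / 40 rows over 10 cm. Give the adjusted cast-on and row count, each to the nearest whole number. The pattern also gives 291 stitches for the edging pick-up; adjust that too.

Stitches: 345 × 34/30 = 391.00 → 391.
Rows: 779 × 40/39 = 798.97 → 799.
edging pick-up: 291 × 34/30 = 329.80 → 330.

Cast on 391 stitches; work 799 rows; edging pick-up 330 stitches.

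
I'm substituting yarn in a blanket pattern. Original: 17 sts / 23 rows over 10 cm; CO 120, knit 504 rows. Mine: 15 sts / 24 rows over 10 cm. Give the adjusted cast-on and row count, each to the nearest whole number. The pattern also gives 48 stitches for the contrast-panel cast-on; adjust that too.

Stitches: 120 × 15/17 = 105.88 → 106.
Rows: 504 × 24/23 = 525.91 → 526.
contrast-panel cast-on: 48 × 15/17 = 42.35 → 42.

Cast on 106 stitches; work 526 rows; contrast-panel cast-on 42 stitches.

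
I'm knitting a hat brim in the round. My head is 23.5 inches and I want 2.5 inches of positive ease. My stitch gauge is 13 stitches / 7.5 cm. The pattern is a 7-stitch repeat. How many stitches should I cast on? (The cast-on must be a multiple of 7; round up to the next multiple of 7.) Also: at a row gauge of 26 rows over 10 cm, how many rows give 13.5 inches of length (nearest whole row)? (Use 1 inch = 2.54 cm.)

Finished = 23.5 + 2.5 = 26 inches.
26 inches × 2.54 = 66.04 cm.
13/7.5 = 1.733 sts per cm; 66.04 × 1.733 = 114.47 sts.
Next multiple of 7 → 119.
13.5 inches = 34.29 cm; × 2.6 = 89.15 → 89 rows.

Cast on 119 stitches; work 89 rows.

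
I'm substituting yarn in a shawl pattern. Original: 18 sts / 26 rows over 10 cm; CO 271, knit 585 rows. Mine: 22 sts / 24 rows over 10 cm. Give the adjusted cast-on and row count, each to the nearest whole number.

Stitches: 271 × 22/18 = 331.22 → 331.
Rows: 585 × 24/26 = 540.00 → 540.

Cast on 331 stitches; work 540 rows.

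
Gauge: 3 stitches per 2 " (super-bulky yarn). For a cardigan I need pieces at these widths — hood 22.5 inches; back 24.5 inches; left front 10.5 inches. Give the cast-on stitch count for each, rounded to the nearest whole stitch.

Rate = 3/2 = 1.5 sts per in.
hood: 22.5 × 1.5 = 33.75 → 34.
back: 24.5 × 1.5 = 36.75 → 37.
left front: 10.5 × 1.5 = 15.75 → 16.

hood 34; back 37; left front 16.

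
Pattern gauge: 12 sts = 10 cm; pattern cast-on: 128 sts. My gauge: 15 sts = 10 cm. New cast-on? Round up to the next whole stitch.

Scale factor = 15 / 12 = 1.250.
128 × 15 / 12 = 160.00 sts.

CO 160 sts.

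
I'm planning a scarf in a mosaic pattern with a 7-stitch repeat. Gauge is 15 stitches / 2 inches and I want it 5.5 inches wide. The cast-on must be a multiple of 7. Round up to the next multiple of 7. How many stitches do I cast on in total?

Cast on 42 stitches.

15 / 2 = 7.5 sts per inch.
5.5 × 7.5 = 41.25 sts.
Next multiple of 7: 42.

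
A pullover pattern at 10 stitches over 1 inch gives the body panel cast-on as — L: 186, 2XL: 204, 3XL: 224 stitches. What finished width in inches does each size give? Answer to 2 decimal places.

10/1 = 10 sts per in.
L: 186 / 10 = 18.600 → 18.60 in.
2XL: 204 / 10 = 20.400 → 20.40 in.
3XL: 224 / 10 = 22.400 → 22.40 in.

L 18.60 inches; 2XL 20.40 inches; 3XL 22.40 inches.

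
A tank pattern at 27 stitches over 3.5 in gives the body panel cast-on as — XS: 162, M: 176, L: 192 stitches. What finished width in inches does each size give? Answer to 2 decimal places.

27/3.5 = 7.714 sts per in.
XS: 162 / 7.714 = 21.000 → 21.00 in.
M: 176 / 7.714 = 22.815 → 22.81 in.
L: 192 / 7.714 = 24.889 → 24.89 in.

XS 21.00 inches; M 22.81 inches; L 24.89 inches.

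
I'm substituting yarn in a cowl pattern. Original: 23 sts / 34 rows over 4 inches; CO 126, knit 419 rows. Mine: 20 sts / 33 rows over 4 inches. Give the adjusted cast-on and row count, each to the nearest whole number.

Stitches: 126 × 20/23 = 109.57 → 110.
Rows: 419 × 33/34 = 406.68 → 407.

Cast on 110 stitches; work 407 rows.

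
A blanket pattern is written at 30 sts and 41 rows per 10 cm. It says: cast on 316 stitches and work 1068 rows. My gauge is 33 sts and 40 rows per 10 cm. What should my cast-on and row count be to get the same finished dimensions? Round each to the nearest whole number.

Cast on 348 stitches; work 1042 rows.

Stitches: 316 × 33/30 = 347.60 → 348.
Rows: 1068 × 40/41 = 1041.95 → 1042.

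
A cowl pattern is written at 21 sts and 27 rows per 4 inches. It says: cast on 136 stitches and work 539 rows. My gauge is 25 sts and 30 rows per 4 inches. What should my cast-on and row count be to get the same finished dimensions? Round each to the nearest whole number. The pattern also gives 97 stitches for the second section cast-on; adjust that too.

Stitches: 136 × 25/21 = 161.90 → 162.
Rows: 539 × 30/27 = 598.89 → 599.
second section cast-on: 97 × 25/21 = 115.48 → 115.

Cast on 162 stitches; work 599 rows; second section cast-on 115 stitches.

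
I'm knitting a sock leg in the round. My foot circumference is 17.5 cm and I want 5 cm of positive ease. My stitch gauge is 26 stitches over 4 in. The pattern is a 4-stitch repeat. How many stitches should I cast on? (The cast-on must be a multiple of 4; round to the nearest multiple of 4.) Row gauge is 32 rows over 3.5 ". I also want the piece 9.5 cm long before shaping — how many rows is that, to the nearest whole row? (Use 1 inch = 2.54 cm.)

Cast on 56 stitches; work 34 rows.

Finished = 17.5 + 5 = 22.5 cm.
22.5 cm × 1/2.54 = 8.86 inches.
26/4 = 6.5 sts per in; 8.86 × 6.5 = 57.58 sts.
Nearest multiple of 4 → 56.
9.5 cm = 3.74 inches; × 9.143 = 34.20 → 34 rows.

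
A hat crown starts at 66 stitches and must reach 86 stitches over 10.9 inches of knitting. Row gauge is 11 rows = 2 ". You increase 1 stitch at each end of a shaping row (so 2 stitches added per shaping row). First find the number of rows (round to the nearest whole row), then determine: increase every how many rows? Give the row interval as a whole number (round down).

Increase every 6th row.

Rows = 10.9 × 5.5 = 60.0 → 60 rows.
Stitches to add: 20 → 10 shaping rows (at 2 st each).
60 / 10 = 6.00 → every 6 rows.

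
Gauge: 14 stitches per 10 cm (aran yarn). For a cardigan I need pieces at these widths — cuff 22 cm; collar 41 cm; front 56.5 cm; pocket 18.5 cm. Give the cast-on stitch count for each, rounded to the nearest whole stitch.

cuff 31; collar 57; front 79; pocket 26.

Rate = 14/10 = 1.4 sts per cm.
cuff: 22 × 1.4 = 30.80 → 31.
collar: 41 × 1.4 = 57.40 → 57.
front: 56.5 × 1.4 = 79.10 → 79.
pocket: 18.5 × 1.4 = 25.90 → 26.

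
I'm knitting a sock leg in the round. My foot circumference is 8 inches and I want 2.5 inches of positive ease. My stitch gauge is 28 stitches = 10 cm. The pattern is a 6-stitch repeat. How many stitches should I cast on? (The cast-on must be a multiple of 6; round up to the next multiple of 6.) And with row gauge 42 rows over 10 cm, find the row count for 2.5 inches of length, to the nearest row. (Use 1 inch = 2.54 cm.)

Finished = 8 + 2.5 = 10.5 inches.
10.5 inches × 2.54 = 26.67 cm.
28/10 = 2.8 sts per cm; 26.67 × 2.8 = 74.68 sts.
Next multiple of 6 → 78.
2.5 inches = 6.35 cm; × 4.2 = 26.67 → 27 rows.

Cast on 78 stitches; work 27 rows.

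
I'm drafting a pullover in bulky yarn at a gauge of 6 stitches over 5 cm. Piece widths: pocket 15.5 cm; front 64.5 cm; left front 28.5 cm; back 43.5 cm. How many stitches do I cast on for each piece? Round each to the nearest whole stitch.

pocket 19; front 77; left front 34; back 52.

Rate = 6/5 = 1.2 sts per cm.
pocket: 15.5 × 1.2 = 18.60 → 19.
front: 64.5 × 1.2 = 77.40 → 77.
left front: 28.5 × 1.2 = 34.20 → 34.
back: 43.5 × 1.2 = 52.20 → 52.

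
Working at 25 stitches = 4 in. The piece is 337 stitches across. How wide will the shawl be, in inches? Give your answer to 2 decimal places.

25 stitches / 4 inch = 6.25 stitches per inch.
337 / 6.25 = 53.920 inches.

53.92 inches.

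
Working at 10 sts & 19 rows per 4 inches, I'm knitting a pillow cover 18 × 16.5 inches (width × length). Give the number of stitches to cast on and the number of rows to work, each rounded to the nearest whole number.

Cast on 45 stitches and work 78 rows.

Stitch gauge = 10/4 = 2.5 sts/in; 18 × 2.5 = 45.00 → 45 sts.
Row gauge = 19/4 = 4.75 rows/in; 16.5 × 4.75 = 78.38 → 78 rows.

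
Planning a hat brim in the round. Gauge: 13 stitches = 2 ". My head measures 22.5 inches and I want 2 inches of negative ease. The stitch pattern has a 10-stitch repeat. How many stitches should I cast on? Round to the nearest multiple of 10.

CO 130 sts.

Finished = 22.5 − 2 = 20.5 inches.
13 / 2 = 6.5 sts/in.
20.5 × 6.5 = 133.25 sts.
Nearest multiple of 10: 130.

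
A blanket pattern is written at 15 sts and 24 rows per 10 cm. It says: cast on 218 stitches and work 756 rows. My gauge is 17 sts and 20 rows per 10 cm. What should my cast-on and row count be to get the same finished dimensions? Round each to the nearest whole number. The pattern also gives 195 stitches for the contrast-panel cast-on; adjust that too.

Stitches: 218 × 17/15 = 247.07 → 247.
Rows: 756 × 20/24 = 630.00 → 630.
contrast-panel cast-on: 195 × 17/15 = 221.00 → 221.

Cast on 247 stitches; work 630 rows; contrast-panel cast-on 221 stitches.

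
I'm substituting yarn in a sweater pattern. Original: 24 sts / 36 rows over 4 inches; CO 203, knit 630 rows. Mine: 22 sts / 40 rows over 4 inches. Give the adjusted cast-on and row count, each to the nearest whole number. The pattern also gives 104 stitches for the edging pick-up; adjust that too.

Stitches: 203 × 22/24 = 186.08 → 186.
Rows: 630 × 40/36 = 700.00 → 700.
edging pick-up: 104 × 22/24 = 95.33 → 95.

Cast on 186 stitches; work 700 rows; edging pick-up 95 stitches.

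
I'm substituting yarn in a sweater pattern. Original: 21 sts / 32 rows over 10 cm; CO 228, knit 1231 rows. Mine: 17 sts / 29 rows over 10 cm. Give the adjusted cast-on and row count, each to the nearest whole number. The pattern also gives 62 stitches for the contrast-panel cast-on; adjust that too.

Cast on 185 stitches; work 1116 rows; contrast-panel cast-on 50 stitches.

Stitches: 228 × 17/21 = 184.57 → 185.
Rows: 1231 × 29/32 = 1115.59 → 1116.
contrast-panel cast-on: 62 × 17/21 = 50.19 → 50.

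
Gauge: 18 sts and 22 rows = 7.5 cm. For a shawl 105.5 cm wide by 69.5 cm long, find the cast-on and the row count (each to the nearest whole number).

Stitch gauge = 18/7.5 = 2.4 sts/cm; 105.5 × 2.4 = 253.20 → 253 sts.
Row gauge = 22/7.5 = 2.933 rows/cm; 69.5 × 2.933 = 203.87 → 204 rows.

Cast on 253 stitches and work 204 rows.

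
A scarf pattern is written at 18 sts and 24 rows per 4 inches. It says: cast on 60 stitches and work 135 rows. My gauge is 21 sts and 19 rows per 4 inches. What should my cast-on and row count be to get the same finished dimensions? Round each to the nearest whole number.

Cast on 70 stitches; work 107 rows.

Stitches: 60 × 21/18 = 70.00 → 70.
Rows: 135 × 19/24 = 106.88 → 107.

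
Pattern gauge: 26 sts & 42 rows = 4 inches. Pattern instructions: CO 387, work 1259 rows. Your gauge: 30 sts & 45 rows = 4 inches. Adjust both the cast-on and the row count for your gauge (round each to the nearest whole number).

Cast on 447 stitches; work 1349 rows.

Stitches: 387 × 30/26 = 446.54 → 447.
Rows: 1259 × 45/42 = 1348.93 → 1349.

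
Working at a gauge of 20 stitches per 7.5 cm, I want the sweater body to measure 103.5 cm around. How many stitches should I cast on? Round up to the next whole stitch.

CO 276 sts.

20 stitches / 7.5 cm = 2.667 stitches per cm.
103.5 × 2.667 = 276.00 stitches.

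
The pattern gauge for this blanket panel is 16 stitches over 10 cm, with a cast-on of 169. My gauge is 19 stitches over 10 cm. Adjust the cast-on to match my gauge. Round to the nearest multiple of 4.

Scale factor = 19 / 16 = 1.188.
169 × 19 / 16 = 200.69 sts.
→ 200 sts.

200 stitches.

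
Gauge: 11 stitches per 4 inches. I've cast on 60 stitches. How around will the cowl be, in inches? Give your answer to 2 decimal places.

11 stitches / 4 inch = 2.75 stitches per inch.
60 / 2.75 = 21.818 inches.

21.82 inches.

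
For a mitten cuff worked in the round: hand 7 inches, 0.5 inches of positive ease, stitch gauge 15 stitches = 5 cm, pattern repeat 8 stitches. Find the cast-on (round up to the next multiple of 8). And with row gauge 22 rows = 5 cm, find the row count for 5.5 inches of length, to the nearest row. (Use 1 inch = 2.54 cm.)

Finished = 7 + 0.5 = 7.5 inches.
7.5 inches × 2.54 = 19.05 cm.
15/5 = 3 sts per cm; 19.05 × 3 = 57.15 sts.
Next multiple of 8 → 64.
5.5 inches = 13.97 cm; × 4.4 = 61.47 → 61 rows.

Cast on 64 stitches; work 61 rows.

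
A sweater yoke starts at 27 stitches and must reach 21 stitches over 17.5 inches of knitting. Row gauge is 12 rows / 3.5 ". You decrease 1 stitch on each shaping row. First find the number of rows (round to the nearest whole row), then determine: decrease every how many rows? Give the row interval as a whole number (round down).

Decrease every 10th row.

Rows = 17.5 × 3.429 = 60.0 → 60 rows.
Stitches to remove: 6 → 6 shaping rows (at 1 st each).
60 / 6 = 10.00 → every 10 rows.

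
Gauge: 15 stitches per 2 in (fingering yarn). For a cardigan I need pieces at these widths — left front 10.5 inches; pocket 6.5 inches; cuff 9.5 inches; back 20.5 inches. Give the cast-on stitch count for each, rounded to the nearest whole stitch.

left front 79; pocket 49; cuff 71; back 154.

Rate = 15/2 = 7.5 sts per in.
left front: 10.5 × 7.5 = 78.75 → 79.
pocket: 6.5 × 7.5 = 48.75 → 49.
cuff: 9.5 × 7.5 = 71.25 → 71.
back: 20.5 × 7.5 = 153.75 → 154.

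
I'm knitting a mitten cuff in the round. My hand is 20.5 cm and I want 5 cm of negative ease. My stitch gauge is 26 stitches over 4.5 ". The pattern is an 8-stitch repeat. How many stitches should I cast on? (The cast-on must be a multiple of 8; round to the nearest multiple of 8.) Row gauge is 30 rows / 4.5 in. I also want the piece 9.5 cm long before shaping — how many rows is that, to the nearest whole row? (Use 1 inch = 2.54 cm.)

Finished = 20.5 − 5 = 15.5 cm.
15.5 cm × 1/2.54 = 6.10 inches.
26/4.5 = 5.778 sts per in; 6.10 × 5.778 = 35.26 sts.
Nearest multiple of 8 → 32.
9.5 cm = 3.74 inches; × 6.667 = 24.93 → 25 rows.

Cast on 32 stitches; work 25 rows.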